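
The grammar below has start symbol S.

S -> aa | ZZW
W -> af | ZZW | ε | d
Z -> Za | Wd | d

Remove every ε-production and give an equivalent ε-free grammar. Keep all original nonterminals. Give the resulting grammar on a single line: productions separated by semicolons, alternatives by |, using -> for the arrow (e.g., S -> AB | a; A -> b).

Nullable set: {W}.
S -> ZZW: W nullable, giving ZZ | ZZW.
Drop W -> ε.
W -> ZZW: W nullable, giving ZZ | ZZW.
Z -> Wd: W nullable, giving Wd | d.
Unchanged (no nullable symbols): S -> aa; W -> af; W -> d; Z -> Za; Z -> d.

S -> ZZ | aa | ZZW; W -> d | ZZ | af | ZZW; Z -> d | Wd | Za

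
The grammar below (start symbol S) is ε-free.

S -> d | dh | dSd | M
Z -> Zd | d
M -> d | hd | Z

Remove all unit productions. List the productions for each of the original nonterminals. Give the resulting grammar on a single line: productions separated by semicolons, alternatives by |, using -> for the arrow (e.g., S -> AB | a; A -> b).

S -> d | Zd | dh | hd | dSd; M -> d | Zd | hd; Z -> d | Zd

Unit productions: M->Z, S->M.
Unit pairs (A ⇒* B via units): (M,Z), (S,M), (S,Z).
S: inherits non-unit rules of {M, S, Z} → Zd | d | dSd | dh | hd.
M: inherits non-unit rules of {M, Z} → Zd | d | hd.
Z: inherits non-unit rules of {Z} → Zd | d.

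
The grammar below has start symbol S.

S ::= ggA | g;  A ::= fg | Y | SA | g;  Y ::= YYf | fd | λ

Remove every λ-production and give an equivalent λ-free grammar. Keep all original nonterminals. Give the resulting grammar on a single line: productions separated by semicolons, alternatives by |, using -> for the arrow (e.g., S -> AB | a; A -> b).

Nullable set: {A, Y}.
S -> ggA: A nullable, giving gg | ggA.
A -> SA: A nullable, giving S | SA.
A -> Y: Y nullable, giving Y.
Drop Y -> λ.
Y -> YYf: Y, Y nullable, giving YYf | Yf | f.
Unchanged (no nullable symbols): S -> g; A -> fg; A -> g; Y -> fd.

S -> g | gg | ggA; A -> S | Y | g | SA | fg; Y -> f | Yf | fd | YYf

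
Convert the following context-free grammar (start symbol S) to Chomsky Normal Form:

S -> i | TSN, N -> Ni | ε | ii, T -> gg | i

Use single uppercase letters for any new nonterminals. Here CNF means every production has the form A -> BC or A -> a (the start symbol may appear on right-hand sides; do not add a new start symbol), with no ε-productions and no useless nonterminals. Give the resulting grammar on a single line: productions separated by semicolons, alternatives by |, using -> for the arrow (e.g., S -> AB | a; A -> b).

Nullable: {N}; after ε-elimination: S -> i | TS | TSN; N -> i | Ni | ii; T -> i | gg.
No unit productions to eliminate.
TERM: introduce B -> g, A -> i and substitute in every rule of length ≥2.
BIN: S -> TSN becomes S -> TC, C -> SN.

S -> i | TC | TS; A -> i; B -> g; C -> SN; N -> i | AA | NA; T -> i | BB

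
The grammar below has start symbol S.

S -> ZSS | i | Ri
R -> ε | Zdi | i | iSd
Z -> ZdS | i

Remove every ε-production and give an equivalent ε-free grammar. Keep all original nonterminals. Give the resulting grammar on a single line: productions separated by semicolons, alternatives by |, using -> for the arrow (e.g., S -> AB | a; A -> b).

S -> i | Ri | ZSS; R -> i | Zdi | iSd; Z -> i | ZdS

Nullable set: {R}.
S -> Ri: R nullable, giving Ri | i.
Drop R -> ε.
Unchanged (no nullable symbols): S -> ZSS; S -> i; R -> Zdi; R -> i; R -> iSd; Z -> ZdS; Z -> i.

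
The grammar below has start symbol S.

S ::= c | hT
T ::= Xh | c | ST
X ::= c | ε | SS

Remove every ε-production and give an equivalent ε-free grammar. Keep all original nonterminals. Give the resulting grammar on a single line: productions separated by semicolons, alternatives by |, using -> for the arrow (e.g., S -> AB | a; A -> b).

Nullable set: {X}.
T -> Xh: X nullable, giving Xh | h.
Drop X -> ε.
Unchanged (no nullable symbols): S -> c; S -> hT; T -> ST; T -> c; X -> SS; X -> c.

S -> c | hT; T -> c | h | ST | Xh; X -> c | SS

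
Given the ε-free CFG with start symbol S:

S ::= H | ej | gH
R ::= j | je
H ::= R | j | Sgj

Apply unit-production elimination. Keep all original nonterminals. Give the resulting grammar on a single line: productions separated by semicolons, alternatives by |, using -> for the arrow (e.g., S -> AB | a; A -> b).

Unit productions: H->R, S->H.
Unit pairs (A ⇒* B via units): (H,R), (S,H), (S,R).
S: inherits non-unit rules of {H, R, S} → Sgj | ej | gH | j | je.
H: inherits non-unit rules of {H, R} → Sgj | j | je.
R: inherits non-unit rules of {R} → j | je.

S -> j | ej | gH | je | Sgj; H -> j | je | Sgj; R -> j | je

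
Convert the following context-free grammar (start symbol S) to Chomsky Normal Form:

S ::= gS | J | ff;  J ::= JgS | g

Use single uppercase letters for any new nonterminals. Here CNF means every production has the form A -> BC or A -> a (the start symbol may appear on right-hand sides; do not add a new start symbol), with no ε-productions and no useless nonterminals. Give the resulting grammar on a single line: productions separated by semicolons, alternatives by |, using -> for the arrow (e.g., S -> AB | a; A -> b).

No ε-productions.
After unit-elimination: S -> g | ff | gS | JgS; J -> g | JgS.
TERM: introduce B -> f, A -> g and substitute in every rule of length ≥2.
BIN: J -> JAS becomes J -> JC, C -> AS; S -> JAS becomes S -> JD, D -> AS.

S -> g | AS | BB | JD; A -> g; B -> f; C -> AS; D -> AS; J -> g | JC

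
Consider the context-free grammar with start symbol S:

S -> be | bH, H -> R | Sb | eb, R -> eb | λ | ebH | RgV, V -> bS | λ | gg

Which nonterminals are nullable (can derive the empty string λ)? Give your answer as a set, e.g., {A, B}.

Directly nullable (have an ε-rule): {R, V}.
H is nullable via H -> R (every symbol on the right is already known nullable).
Not nullable: S — each has a terminal in every rule's right-hand side or depends on a non-nullable symbol.

{H, R, V}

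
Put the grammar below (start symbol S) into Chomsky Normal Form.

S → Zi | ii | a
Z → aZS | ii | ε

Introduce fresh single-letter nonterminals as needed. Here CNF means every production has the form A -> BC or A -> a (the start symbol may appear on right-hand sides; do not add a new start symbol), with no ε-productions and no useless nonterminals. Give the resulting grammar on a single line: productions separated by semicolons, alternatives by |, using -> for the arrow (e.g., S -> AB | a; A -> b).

Nullable: {Z}; after ε-elimination: S -> a | i | Zi | ii; Z -> aS | ii | aZS.
No unit productions to eliminate.
TERM: introduce B -> a, A -> i and substitute in every rule of length ≥2.
BIN: Z -> BZS becomes Z -> BC, C -> ZS.

S -> a | i | AA | ZA; A -> i; B -> a; C -> ZS; Z -> AA | BC | BS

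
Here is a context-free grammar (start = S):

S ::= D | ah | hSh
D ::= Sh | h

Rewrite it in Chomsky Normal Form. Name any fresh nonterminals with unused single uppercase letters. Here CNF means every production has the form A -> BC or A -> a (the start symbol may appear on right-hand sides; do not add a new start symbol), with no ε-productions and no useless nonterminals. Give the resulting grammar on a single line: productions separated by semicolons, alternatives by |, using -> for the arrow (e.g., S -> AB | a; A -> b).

No ε-productions.
After unit-elimination: S -> h | Sh | ah | hSh; D -> h | Sh.
TERM: introduce B -> a, A -> h and substitute in every rule of length ≥2.
BIN: S -> ASA becomes S -> AC, C -> SA.
Drop unreachable/unproductive: D.

S -> h | AC | BA | SA; A -> h; B -> a; C -> SA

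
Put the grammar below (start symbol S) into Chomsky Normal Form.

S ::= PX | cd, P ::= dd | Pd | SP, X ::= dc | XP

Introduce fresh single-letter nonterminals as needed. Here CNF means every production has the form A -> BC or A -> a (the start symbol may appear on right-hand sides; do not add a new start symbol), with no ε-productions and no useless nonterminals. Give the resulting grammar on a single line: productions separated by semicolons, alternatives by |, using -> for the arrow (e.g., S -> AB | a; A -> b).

No ε-productions.
No unit productions to eliminate.
TERM: introduce B -> c, A -> d and substitute in every rule of length ≥2.

S -> BA | PX; A -> d; B -> c; P -> AA | PA | SP; X -> AB | XP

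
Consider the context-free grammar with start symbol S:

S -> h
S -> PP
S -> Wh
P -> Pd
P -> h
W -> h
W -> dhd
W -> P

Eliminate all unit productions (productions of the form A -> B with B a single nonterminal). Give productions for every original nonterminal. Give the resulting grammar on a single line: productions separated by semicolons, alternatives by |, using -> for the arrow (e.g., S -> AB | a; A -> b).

Unit productions: W->P.
Unit pairs (A ⇒* B via units): (W,P).
S: inherits non-unit rules of {S} → PP | Wh | h.
P: inherits non-unit rules of {P} → Pd | h.
W: inherits non-unit rules of {P, W} → Pd | dhd | h.

S -> h | PP | Wh; P -> h | Pd; W -> h | Pd | dhd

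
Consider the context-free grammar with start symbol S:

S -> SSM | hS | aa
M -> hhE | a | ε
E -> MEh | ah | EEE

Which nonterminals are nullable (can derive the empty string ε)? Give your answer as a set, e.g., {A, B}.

Directly nullable (have an ε-rule): {M}.
Not nullable: E, S — each has a terminal in every rule's right-hand side or depends on a non-nullable symbol.

{M}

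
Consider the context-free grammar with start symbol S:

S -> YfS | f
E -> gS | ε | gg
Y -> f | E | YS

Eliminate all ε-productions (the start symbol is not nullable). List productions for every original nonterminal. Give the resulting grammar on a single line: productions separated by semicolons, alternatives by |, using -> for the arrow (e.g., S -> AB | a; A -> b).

S -> f | fS | YfS; E -> gS | gg; Y -> E | S | f | YS

Nullable set: {E, Y}.
S -> YfS: Y nullable, giving YfS | fS.
Drop E -> ε.
Y -> E: E nullable, giving E.
Y -> YS: Y nullable, giving S | YS.
Unchanged (no nullable symbols): S -> f; E -> gS; E -> gg; Y -> f.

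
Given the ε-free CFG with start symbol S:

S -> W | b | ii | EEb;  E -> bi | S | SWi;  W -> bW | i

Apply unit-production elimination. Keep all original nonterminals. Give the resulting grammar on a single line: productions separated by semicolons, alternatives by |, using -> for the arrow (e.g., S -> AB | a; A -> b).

Unit productions: E->S, S->W.
Unit pairs (A ⇒* B via units): (E,S), (E,W), (S,W).
S: inherits non-unit rules of {S, W} → EEb | b | bW | i | ii.
E: inherits non-unit rules of {E, S, W} → EEb | SWi | b | bW | bi | i | ii.
W: inherits non-unit rules of {W} → bW | i.

S -> b | i | bW | ii | EEb; E -> b | i | bW | bi | ii | EEb | SWi; W -> i | bW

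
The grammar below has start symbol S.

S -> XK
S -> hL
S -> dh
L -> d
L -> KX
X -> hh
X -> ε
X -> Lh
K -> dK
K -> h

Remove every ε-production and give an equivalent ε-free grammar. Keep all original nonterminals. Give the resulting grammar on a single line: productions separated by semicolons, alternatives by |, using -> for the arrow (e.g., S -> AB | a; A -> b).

Nullable set: {X}.
S -> XK: X nullable, giving K | XK.
L -> KX: X nullable, giving K | KX.
Drop X -> ε.
Unchanged (no nullable symbols): S -> dh; S -> hL; K -> dK; K -> h; L -> d; X -> Lh; X -> hh.

S -> K | XK | dh | hL; K -> h | dK; L -> K | d | KX; X -> Lh | hh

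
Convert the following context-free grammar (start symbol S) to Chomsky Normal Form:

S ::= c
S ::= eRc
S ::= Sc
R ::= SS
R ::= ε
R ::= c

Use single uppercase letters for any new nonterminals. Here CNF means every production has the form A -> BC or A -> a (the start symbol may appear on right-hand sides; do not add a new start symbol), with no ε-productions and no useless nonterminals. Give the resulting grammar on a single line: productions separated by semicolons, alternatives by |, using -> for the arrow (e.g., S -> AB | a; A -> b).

Nullable: {R}; after ε-elimination: S -> c | Sc | ec | eRc; R -> c | SS.
No unit productions to eliminate.
TERM: introduce A -> c, B -> e and substitute in every rule of length ≥2.
BIN: S -> BRA becomes S -> BC, C -> RA.

S -> c | BA | BC | SA; A -> c; B -> e; C -> RA; R -> c | SS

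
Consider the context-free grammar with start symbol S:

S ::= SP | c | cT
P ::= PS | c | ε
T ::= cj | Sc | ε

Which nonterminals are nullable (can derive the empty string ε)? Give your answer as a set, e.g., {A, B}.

Directly nullable (have an ε-rule): {P, T}.
Not nullable: S — each has a terminal in every rule's right-hand side or depends on a non-nullable symbol.

{P, T}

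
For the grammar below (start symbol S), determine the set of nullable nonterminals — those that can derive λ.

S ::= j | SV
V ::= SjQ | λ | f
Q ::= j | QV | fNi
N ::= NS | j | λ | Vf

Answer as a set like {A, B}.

{N, V}

Directly nullable (have an ε-rule): {N, V}.
Not nullable: Q, S — each has a terminal in every rule's right-hand side or depends on a non-nullable symbol.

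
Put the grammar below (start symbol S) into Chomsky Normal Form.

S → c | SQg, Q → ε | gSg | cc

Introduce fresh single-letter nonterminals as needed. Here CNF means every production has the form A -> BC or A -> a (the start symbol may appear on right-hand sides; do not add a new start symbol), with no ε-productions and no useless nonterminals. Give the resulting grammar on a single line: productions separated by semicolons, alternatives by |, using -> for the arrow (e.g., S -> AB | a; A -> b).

S -> c | SB | SD; A -> c; B -> g; C -> SB; D -> QB; Q -> AA | BC

Nullable: {Q}; after ε-elimination: S -> c | Sg | SQg; Q -> cc | gSg.
No unit productions to eliminate.
TERM: introduce A -> c, B -> g and substitute in every rule of length ≥2.
BIN: Q -> BSB becomes Q -> BC, C -> SB; S -> SQB becomes S -> SD, D -> QB.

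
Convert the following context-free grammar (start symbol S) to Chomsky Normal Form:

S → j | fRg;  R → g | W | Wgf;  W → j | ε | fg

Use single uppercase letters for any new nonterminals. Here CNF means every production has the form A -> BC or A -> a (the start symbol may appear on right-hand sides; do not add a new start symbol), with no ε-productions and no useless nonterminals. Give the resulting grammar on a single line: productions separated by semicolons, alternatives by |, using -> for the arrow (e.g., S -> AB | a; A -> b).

S -> j | BA | BD; A -> g; B -> f; C -> AB; D -> RA; R -> g | j | AB | BA | WC; W -> j | BA

Nullable: {R, W}; after ε-elimination: S -> j | fg | fRg; R -> W | g | gf | Wgf; W -> j | fg.
After unit-elimination: S -> j | fg | fRg; R -> g | j | fg | gf | Wgf; W -> j | fg.
TERM: introduce B -> f, A -> g and substitute in every rule of length ≥2.
BIN: R -> WAB becomes R -> WC, C -> AB; S -> BRA becomes S -> BD, D -> RA.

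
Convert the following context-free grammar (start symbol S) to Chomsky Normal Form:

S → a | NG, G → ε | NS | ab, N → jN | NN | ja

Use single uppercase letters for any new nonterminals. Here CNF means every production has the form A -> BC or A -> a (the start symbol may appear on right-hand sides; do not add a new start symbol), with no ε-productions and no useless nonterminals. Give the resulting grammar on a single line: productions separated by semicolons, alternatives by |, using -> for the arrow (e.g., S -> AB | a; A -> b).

S -> a | CA | CN | NG | NN; A -> a; B -> b; C -> j; G -> AB | NS; N -> CA | CN | NN

Nullable: {G}; after ε-elimination: S -> N | a | NG; G -> NS | ab; N -> NN | jN | ja.
After unit-elimination: S -> a | NG | NN | jN | ja; G -> NS | ab; N -> NN | jN | ja.
TERM: introduce A -> a, B -> b, C -> j and substitute in every rule of length ≥2.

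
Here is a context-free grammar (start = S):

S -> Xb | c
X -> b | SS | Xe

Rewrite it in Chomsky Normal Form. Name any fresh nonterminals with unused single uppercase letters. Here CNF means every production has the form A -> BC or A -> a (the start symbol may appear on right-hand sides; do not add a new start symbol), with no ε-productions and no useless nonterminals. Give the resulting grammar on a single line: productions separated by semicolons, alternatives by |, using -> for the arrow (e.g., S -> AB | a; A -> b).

S -> c | XA; A -> b; B -> e; X -> b | SS | XB

No ε-productions.
No unit productions to eliminate.
TERM: introduce A -> b, B -> e and substitute in every rule of length ≥2.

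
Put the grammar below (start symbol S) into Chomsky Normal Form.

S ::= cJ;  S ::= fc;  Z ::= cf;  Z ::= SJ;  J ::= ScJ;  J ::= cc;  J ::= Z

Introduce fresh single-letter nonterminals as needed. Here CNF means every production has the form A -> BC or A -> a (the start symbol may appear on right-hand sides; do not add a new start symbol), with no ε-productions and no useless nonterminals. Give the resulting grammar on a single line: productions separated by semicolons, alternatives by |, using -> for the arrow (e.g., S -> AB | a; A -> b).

S -> AJ | BA; A -> c; B -> f; C -> AJ; J -> AA | AB | SC | SJ

No ε-productions.
After unit-elimination: S -> cJ | fc; J -> SJ | cc | cf | ScJ; Z -> SJ | cf.
TERM: introduce A -> c, B -> f and substitute in every rule of length ≥2.
BIN: J -> SAJ becomes J -> SC, C -> AJ.
Drop unreachable/unproductive: Z.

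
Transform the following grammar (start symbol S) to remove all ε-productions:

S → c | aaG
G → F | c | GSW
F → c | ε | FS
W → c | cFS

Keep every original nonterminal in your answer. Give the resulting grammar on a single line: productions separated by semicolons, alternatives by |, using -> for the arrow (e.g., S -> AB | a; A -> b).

S -> c | aa | aaG; F -> S | c | FS; G -> F | c | SW | GSW; W -> c | cS | cFS

Nullable set: {F, G}.
S -> aaG: G nullable, giving aa | aaG.
Drop F -> ε.
F -> FS: F nullable, giving FS | S.
G -> F: F nullable, giving F.
G -> GSW: G nullable, giving GSW | SW.
W -> cFS: F nullable, giving cFS | cS.
Unchanged (no nullable symbols): S -> c; F -> c; G -> c; W -> c.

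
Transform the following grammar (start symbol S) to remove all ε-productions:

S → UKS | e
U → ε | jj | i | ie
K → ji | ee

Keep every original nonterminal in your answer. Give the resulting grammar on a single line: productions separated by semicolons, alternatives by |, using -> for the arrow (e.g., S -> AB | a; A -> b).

S -> e | KS | UKS; K -> ee | ji; U -> i | ie | jj

Nullable set: {U}.
S -> UKS: U nullable, giving KS | UKS.
Drop U -> ε.
Unchanged (no nullable symbols): S -> e; K -> ee; K -> ji; U -> i; U -> ie; U -> jj.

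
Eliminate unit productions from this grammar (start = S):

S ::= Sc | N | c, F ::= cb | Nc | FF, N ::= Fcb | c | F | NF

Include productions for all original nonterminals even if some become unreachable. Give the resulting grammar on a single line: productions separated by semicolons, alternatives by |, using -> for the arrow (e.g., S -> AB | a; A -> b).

Unit productions: N->F, S->N.
Unit pairs (A ⇒* B via units): (N,F), (S,F), (S,N).
S: inherits non-unit rules of {F, N, S} → FF | Fcb | NF | Nc | Sc | c | cb.
F: inherits non-unit rules of {F} → FF | Nc | cb.
N: inherits non-unit rules of {F, N} → FF | Fcb | NF | Nc | c | cb.

S -> c | FF | NF | Nc | Sc | cb | Fcb; F -> FF | Nc | cb; N -> c | FF | NF | Nc | cb | Fcb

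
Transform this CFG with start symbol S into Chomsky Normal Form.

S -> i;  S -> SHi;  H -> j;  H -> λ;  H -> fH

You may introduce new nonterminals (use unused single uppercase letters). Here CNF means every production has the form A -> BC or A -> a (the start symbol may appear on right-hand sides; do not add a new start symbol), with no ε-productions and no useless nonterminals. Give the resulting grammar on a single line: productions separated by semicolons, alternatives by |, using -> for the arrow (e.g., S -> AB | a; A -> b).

S -> i | SB | SC; A -> f; B -> i; C -> HB; H -> f | j | AH

Nullable: {H}; after ε-elimination: S -> i | Si | SHi; H -> f | j | fH.
No unit productions to eliminate.
TERM: introduce A -> f, B -> i and substitute in every rule of length ≥2.
BIN: S -> SHB becomes S -> SC, C -> HB.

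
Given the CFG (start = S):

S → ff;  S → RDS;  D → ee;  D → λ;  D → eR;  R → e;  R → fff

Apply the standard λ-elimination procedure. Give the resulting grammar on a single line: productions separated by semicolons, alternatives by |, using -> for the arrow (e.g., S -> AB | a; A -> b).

S -> RS | ff | RDS; D -> eR | ee; R -> e | fff

Nullable set: {D}.
S -> RDS: D nullable, giving RDS | RS.
Drop D -> λ.
Unchanged (no nullable symbols): S -> ff; D -> eR; D -> ee; R -> e; R -> fff.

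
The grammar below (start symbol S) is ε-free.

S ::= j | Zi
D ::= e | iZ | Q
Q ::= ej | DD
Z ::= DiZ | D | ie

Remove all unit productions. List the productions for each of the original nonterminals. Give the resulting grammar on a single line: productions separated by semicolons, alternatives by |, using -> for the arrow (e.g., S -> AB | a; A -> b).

Unit productions: D->Q, Z->D.
Unit pairs (A ⇒* B via units): (D,Q), (Z,D), (Z,Q).
S: inherits non-unit rules of {S} → Zi | j.
D: inherits non-unit rules of {D, Q} → DD | e | ej | iZ.
Q: inherits non-unit rules of {Q} → DD | ej.
Z: inherits non-unit rules of {D, Q, Z} → DD | DiZ | e | ej | iZ | ie.

S -> j | Zi; D -> e | DD | ej | iZ; Q -> DD | ej; Z -> e | DD | ej | iZ | ie | DiZ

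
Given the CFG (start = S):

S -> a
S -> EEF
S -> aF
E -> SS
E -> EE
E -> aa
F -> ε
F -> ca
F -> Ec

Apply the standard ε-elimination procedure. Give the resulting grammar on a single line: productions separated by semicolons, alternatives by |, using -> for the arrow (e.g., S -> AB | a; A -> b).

S -> a | EE | aF | EEF; E -> EE | SS | aa; F -> Ec | ca

Nullable set: {F}.
S -> EEF: F nullable, giving EE | EEF.
S -> aF: F nullable, giving a | aF.
Drop F -> ε.
Unchanged (no nullable symbols): S -> a; E -> EE; E -> SS; E -> aa; F -> Ec; F -> ca.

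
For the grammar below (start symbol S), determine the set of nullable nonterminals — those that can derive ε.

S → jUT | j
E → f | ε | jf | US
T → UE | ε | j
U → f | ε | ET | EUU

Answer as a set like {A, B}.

{E, T, U}

Directly nullable (have an ε-rule): {E, T, U}.
Not nullable: S — each has a terminal in every rule's right-hand side or depends on a non-nullable symbol.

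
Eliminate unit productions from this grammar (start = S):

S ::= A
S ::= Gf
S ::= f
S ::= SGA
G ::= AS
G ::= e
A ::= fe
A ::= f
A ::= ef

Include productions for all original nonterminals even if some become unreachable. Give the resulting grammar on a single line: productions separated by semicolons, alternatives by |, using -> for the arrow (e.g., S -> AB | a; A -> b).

S -> f | Gf | ef | fe | SGA; A -> f | ef | fe; G -> e | AS

Unit productions: S->A.
Unit pairs (A ⇒* B via units): (S,A).
S: inherits non-unit rules of {A, S} → Gf | SGA | ef | f | fe.
A: inherits non-unit rules of {A} → ef | f | fe.
G: inherits non-unit rules of {G} → AS | e.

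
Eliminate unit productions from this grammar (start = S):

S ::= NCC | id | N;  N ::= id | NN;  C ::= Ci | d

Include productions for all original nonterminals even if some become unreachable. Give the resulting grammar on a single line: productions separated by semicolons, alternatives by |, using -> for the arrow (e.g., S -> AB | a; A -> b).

S -> NN | id | NCC; C -> d | Ci; N -> NN | id

Unit productions: S->N.
Unit pairs (A ⇒* B via units): (S,N).
S: inherits non-unit rules of {N, S} → NCC | NN | id.
C: inherits non-unit rules of {C} → Ci | d.
N: inherits non-unit rules of {N} → NN | id.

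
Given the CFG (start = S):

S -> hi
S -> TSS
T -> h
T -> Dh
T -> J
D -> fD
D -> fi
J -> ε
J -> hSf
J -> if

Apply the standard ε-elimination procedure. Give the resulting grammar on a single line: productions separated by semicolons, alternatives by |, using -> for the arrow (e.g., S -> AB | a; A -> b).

S -> SS | hi | TSS; D -> fD | fi; J -> if | hSf; T -> J | h | Dh

Nullable set: {J, T}.
S -> TSS: T nullable, giving SS | TSS.
Drop J -> ε.
T -> J: J nullable, giving J.
Unchanged (no nullable symbols): S -> hi; D -> fD; D -> fi; J -> hSf; J -> if; T -> Dh; T -> h.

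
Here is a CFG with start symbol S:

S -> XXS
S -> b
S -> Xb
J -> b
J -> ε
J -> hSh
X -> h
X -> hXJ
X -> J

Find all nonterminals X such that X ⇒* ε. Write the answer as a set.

Directly nullable (have an ε-rule): {J}.
X is nullable via X -> J (every symbol on the right is already known nullable).
Not nullable: S — each has a terminal in every rule's right-hand side or depends on a non-nullable symbol.

{J, X}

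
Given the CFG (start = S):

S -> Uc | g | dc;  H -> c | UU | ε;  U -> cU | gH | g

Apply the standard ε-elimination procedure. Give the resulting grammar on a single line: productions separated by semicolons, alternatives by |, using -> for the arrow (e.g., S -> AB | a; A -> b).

S -> g | Uc | dc; H -> c | UU; U -> g | cU | gH

Nullable set: {H}.
Drop H -> ε.
U -> gH: H nullable, giving g | gH.
Unchanged (no nullable symbols): S -> Uc; S -> dc; S -> g; H -> UU; H -> c; U -> cU; U -> g.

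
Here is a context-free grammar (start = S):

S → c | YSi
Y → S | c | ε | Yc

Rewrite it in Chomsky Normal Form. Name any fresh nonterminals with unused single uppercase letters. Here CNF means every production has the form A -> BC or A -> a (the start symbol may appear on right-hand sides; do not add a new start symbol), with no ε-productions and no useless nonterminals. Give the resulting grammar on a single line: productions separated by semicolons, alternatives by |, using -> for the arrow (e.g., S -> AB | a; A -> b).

Nullable: {Y}; after ε-elimination: S -> c | Si | YSi; Y -> S | c | Yc.
After unit-elimination: S -> c | Si | YSi; Y -> c | Si | Yc | YSi.
TERM: introduce B -> c, A -> i and substitute in every rule of length ≥2.
BIN: S -> YSA becomes S -> YC, C -> SA; Y -> YSA becomes Y -> YD, D -> SA.

S -> c | SA | YC; A -> i; B -> c; C -> SA; D -> SA; Y -> c | SA | YB | YD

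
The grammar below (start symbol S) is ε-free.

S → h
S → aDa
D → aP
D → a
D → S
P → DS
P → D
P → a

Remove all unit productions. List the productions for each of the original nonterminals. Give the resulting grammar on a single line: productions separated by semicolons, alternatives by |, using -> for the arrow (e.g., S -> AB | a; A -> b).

Unit productions: D->S, P->D.
Unit pairs (A ⇒* B via units): (D,S), (P,D), (P,S).
S: inherits non-unit rules of {S} → aDa | h.
D: inherits non-unit rules of {D, S} → a | aDa | aP | h.
P: inherits non-unit rules of {D, P, S} → DS | a | aDa | aP | h.

S -> h | aDa; D -> a | h | aP | aDa; P -> a | h | DS | aP | aDa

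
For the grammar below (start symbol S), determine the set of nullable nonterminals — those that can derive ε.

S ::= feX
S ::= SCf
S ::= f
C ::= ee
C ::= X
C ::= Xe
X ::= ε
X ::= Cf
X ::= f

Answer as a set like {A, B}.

{C, X}

Directly nullable (have an ε-rule): {X}.
C is nullable via C -> X (every symbol on the right is already known nullable).
Not nullable: S — each has a terminal in every rule's right-hand side or depends on a non-nullable symbol.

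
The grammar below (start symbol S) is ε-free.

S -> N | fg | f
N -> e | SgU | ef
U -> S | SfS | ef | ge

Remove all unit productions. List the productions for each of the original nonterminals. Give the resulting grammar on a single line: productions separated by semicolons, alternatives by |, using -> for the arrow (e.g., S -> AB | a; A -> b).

Unit productions: S->N, U->S.
Unit pairs (A ⇒* B via units): (S,N), (U,N), (U,S).
S: inherits non-unit rules of {N, S} → SgU | e | ef | f | fg.
N: inherits non-unit rules of {N} → SgU | e | ef.
U: inherits non-unit rules of {N, S, U} → SfS | SgU | e | ef | f | fg | ge.

S -> e | f | ef | fg | SgU; N -> e | ef | SgU; U -> e | f | ef | fg | ge | SfS | SgU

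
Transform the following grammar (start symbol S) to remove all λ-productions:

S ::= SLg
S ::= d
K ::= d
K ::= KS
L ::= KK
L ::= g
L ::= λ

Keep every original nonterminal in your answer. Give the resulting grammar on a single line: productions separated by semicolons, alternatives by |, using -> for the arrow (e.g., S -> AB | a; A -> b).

S -> d | Sg | SLg; K -> d | KS; L -> g | KK

Nullable set: {L}.
S -> SLg: L nullable, giving SLg | Sg.
Drop L -> λ.
Unchanged (no nullable symbols): S -> d; K -> KS; K -> d; L -> KK; L -> g.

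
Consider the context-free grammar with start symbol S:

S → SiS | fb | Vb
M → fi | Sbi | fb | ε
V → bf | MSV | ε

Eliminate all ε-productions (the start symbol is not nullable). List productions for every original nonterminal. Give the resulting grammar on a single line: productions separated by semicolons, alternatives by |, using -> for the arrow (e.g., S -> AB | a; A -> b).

S -> b | Vb | fb | SiS; M -> fb | fi | Sbi; V -> S | MS | SV | bf | MSV

Nullable set: {M, V}.
S -> Vb: V nullable, giving Vb | b.
Drop M -> ε.
Drop V -> ε.
V -> MSV: M, V nullable, giving MS | MSV | S | SV.
Unchanged (no nullable symbols): S -> SiS; S -> fb; M -> Sbi; M -> fb; M -> fi; V -> bf.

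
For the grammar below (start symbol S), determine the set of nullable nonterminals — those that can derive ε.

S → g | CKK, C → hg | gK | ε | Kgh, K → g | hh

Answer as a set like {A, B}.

{C}

Directly nullable (have an ε-rule): {C}.
Not nullable: K, S — each has a terminal in every rule's right-hand side or depends on a non-nullable symbol.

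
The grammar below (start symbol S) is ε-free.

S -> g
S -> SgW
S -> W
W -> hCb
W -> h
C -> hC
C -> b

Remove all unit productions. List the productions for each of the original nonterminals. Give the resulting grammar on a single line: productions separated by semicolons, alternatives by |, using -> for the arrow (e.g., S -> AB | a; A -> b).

S -> g | h | SgW | hCb; C -> b | hC; W -> h | hCb

Unit productions: S->W.
Unit pairs (A ⇒* B via units): (S,W).
S: inherits non-unit rules of {S, W} → SgW | g | h | hCb.
C: inherits non-unit rules of {C} → b | hC.
W: inherits non-unit rules of {W} → h | hCb.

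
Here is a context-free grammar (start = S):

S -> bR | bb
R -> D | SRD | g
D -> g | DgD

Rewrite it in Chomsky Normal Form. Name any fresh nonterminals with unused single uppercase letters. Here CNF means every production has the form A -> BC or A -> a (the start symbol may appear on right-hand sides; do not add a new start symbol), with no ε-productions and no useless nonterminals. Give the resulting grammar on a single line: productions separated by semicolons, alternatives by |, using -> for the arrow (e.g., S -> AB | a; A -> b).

S -> BB | BR; A -> g; B -> b; C -> AD; D -> g | DC; E -> AD; F -> RD; R -> g | DE | SF

No ε-productions.
After unit-elimination: S -> bR | bb; D -> g | DgD; R -> g | DgD | SRD.
TERM: introduce B -> b, A -> g and substitute in every rule of length ≥2.
BIN: D -> DAD becomes D -> DC, C -> AD; R -> DAD becomes R -> DE, E -> AD; R -> SRD becomes R -> SF, F -> RD.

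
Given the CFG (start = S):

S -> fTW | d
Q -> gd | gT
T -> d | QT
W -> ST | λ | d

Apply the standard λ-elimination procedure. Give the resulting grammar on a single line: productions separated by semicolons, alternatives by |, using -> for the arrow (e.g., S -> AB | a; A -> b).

S -> d | fT | fTW; Q -> gT | gd; T -> d | QT; W -> d | ST

Nullable set: {W}.
S -> fTW: W nullable, giving fT | fTW.
Drop W -> λ.
Unchanged (no nullable symbols): S -> d; Q -> gT; Q -> gd; T -> QT; T -> d; W -> ST; W -> d.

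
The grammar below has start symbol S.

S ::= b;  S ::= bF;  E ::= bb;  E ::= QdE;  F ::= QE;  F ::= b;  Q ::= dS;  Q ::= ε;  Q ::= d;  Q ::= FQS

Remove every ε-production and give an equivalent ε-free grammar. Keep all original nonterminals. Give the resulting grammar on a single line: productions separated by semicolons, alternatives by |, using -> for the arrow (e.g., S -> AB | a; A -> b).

S -> b | bF; E -> bb | dE | QdE; F -> E | b | QE; Q -> d | FS | dS | FQS

Nullable set: {Q}.
E -> QdE: Q nullable, giving QdE | dE.
F -> QE: Q nullable, giving E | QE.
Drop Q -> ε.
Q -> FQS: Q nullable, giving FQS | FS.
Unchanged (no nullable symbols): S -> b; S -> bF; E -> bb; F -> b; Q -> d; Q -> dS.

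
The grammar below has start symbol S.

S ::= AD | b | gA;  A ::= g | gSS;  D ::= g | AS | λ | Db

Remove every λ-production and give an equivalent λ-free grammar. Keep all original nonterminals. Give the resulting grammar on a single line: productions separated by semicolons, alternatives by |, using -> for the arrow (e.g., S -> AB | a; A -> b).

Nullable set: {D}.
S -> AD: D nullable, giving A | AD.
Drop D -> λ.
D -> Db: D nullable, giving Db | b.
Unchanged (no nullable symbols): S -> b; S -> gA; A -> g; A -> gSS; D -> AS; D -> g.

S -> A | b | AD | gA; A -> g | gSS; D -> b | g | AS | Db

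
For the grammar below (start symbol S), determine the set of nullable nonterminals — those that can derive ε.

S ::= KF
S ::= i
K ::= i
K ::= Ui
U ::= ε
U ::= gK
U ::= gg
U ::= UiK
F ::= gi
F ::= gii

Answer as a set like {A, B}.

Directly nullable (have an ε-rule): {U}.
Not nullable: F, K, S — each has a terminal in every rule's right-hand side or depends on a non-nullable symbol.

{U}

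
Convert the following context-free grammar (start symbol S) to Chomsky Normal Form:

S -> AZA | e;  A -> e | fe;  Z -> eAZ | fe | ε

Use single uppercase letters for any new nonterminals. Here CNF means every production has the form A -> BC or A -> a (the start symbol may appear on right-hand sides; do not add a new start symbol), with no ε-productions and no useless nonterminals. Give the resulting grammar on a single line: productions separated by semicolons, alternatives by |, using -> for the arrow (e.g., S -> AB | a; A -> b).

S -> e | AA | AD; A -> e | BC; B -> f; C -> e; D -> ZA; E -> AZ; Z -> BC | CA | CE

Nullable: {Z}; after ε-elimination: S -> e | AA | AZA; A -> e | fe; Z -> eA | fe | eAZ.
No unit productions to eliminate.
TERM: introduce C -> e, B -> f and substitute in every rule of length ≥2.
BIN: S -> AZA becomes S -> AD, D -> ZA; Z -> CAZ becomes Z -> CE, E -> AZ.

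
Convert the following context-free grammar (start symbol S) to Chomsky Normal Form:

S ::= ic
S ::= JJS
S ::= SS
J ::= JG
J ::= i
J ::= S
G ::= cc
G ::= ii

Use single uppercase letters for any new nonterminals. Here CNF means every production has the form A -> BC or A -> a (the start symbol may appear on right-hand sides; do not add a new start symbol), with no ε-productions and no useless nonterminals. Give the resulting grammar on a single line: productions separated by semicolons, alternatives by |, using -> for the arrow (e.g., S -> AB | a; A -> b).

No ε-productions.
After unit-elimination: S -> SS | ic | JJS; G -> cc | ii; J -> i | JG | SS | ic | JJS.
TERM: introduce A -> c, B -> i and substitute in every rule of length ≥2.
BIN: J -> JJS becomes J -> JC, C -> JS; S -> JJS becomes S -> JD, D -> JS.

S -> BA | JD | SS; A -> c; B -> i; C -> JS; D -> JS; G -> AA | BB; J -> i | BA | JC | JG | SS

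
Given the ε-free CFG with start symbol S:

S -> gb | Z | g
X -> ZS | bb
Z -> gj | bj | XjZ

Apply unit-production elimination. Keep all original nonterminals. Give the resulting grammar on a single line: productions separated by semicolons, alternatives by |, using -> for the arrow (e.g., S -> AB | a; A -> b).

Unit productions: S->Z.
Unit pairs (A ⇒* B via units): (S,Z).
S: inherits non-unit rules of {S, Z} → XjZ | bj | g | gb | gj.
X: inherits non-unit rules of {X} → ZS | bb.
Z: inherits non-unit rules of {Z} → XjZ | bj | gj.

S -> g | bj | gb | gj | XjZ; X -> ZS | bb; Z -> bj | gj | XjZ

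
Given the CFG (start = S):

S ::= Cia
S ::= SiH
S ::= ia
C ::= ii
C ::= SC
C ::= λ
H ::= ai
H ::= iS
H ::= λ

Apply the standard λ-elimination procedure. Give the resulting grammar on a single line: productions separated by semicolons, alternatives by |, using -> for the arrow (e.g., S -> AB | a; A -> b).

Nullable set: {C, H}.
S -> Cia: C nullable, giving Cia | ia.
S -> SiH: H nullable, giving Si | SiH.
Drop C -> λ.
C -> SC: C nullable, giving S | SC.
Drop H -> λ.
Unchanged (no nullable symbols): S -> ia; C -> ii; H -> ai; H -> iS.

S -> Si | ia | Cia | SiH; C -> S | SC | ii; H -> ai | iS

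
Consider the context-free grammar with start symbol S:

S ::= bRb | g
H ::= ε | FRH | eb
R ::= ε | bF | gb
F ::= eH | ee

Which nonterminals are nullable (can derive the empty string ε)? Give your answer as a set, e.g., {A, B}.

Directly nullable (have an ε-rule): {H, R}.
Not nullable: F, S — each has a terminal in every rule's right-hand side or depends on a non-nullable symbol.

{H, R}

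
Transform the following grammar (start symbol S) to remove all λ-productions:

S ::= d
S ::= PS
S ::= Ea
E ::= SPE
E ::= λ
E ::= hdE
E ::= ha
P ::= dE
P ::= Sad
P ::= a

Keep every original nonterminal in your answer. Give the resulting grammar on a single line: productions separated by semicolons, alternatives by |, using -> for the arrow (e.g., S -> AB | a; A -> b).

S -> a | d | Ea | PS; E -> SP | ha | hd | SPE | hdE; P -> a | d | dE | Sad

Nullable set: {E}.
S -> Ea: E nullable, giving Ea | a.
Drop E -> λ.
E -> SPE: E nullable, giving SP | SPE.
E -> hdE: E nullable, giving hd | hdE.
P -> dE: E nullable, giving d | dE.
Unchanged (no nullable symbols): S -> PS; S -> d; E -> ha; P -> Sad; P -> a.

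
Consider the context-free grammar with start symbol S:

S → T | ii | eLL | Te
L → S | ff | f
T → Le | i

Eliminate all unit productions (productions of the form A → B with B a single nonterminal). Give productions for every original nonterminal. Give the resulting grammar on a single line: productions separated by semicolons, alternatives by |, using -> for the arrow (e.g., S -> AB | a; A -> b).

Unit productions: L->S, S->T.
Unit pairs (A ⇒* B via units): (L,S), (L,T), (S,T).
S: inherits non-unit rules of {S, T} → Le | Te | eLL | i | ii.
L: inherits non-unit rules of {L, S, T} → Le | Te | eLL | f | ff | i | ii.
T: inherits non-unit rules of {T} → Le | i.

S -> i | Le | Te | ii | eLL; L -> f | i | Le | Te | ff | ii | eLL; T -> i | Le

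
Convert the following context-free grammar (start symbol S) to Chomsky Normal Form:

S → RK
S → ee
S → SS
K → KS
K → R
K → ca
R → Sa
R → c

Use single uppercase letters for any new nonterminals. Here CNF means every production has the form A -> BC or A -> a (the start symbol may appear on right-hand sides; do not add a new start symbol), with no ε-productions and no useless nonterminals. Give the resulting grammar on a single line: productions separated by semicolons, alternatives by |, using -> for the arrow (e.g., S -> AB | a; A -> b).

S -> CC | RK | SS; A -> a; B -> c; C -> e; K -> c | BA | KS | SA; R -> c | SA

No ε-productions.
After unit-elimination: S -> RK | SS | ee; K -> c | KS | Sa | ca; R -> c | Sa.
TERM: introduce A -> a, B -> c, C -> e and substitute in every rule of length ≥2.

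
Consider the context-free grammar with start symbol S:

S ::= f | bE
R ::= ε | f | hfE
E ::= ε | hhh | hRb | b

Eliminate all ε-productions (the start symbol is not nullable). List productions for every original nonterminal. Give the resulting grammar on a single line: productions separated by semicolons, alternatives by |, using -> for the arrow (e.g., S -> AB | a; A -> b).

Nullable set: {E, R}.
S -> bE: E nullable, giving b | bE.
Drop E -> ε.
E -> hRb: R nullable, giving hRb | hb.
Drop R -> ε.
R -> hfE: E nullable, giving hf | hfE.
Unchanged (no nullable symbols): S -> f; E -> b; E -> hhh; R -> f.

S -> b | f | bE; E -> b | hb | hRb | hhh; R -> f | hf | hfE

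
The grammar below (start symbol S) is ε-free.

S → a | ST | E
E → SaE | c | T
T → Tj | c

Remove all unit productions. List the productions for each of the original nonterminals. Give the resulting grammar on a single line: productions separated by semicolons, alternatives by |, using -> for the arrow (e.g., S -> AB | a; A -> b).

S -> a | c | ST | Tj | SaE; E -> c | Tj | SaE; T -> c | Tj

Unit productions: E->T, S->E.
Unit pairs (A ⇒* B via units): (E,T), (S,E), (S,T).
S: inherits non-unit rules of {E, S, T} → ST | SaE | Tj | a | c.
E: inherits non-unit rules of {E, T} → SaE | Tj | c.
T: inherits non-unit rules of {T} → Tj | c.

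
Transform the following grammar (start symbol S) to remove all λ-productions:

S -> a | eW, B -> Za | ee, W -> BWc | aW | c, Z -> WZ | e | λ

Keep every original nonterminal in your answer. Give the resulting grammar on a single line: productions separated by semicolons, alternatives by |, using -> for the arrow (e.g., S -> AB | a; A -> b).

Nullable set: {Z}.
B -> Za: Z nullable, giving Za | a.
Drop Z -> λ.
Z -> WZ: Z nullable, giving W | WZ.
Unchanged (no nullable symbols): S -> a; S -> eW; B -> ee; W -> BWc; W -> aW; W -> c; Z -> e.

S -> a | eW; B -> a | Za | ee; W -> c | aW | BWc; Z -> W | e | WZ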